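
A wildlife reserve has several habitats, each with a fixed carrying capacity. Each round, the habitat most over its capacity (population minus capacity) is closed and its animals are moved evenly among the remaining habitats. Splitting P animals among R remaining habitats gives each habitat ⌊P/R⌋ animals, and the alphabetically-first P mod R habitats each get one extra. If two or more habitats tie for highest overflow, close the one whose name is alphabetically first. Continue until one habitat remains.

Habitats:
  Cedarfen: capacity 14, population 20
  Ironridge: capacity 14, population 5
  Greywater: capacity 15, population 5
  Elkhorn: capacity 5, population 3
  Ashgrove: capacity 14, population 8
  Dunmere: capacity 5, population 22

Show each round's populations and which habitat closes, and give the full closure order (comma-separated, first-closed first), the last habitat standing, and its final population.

Closure order: Dunmere, Cedarfen, Elkhorn, Ashgrove, Greywater
Last habitat: Ironridge with 63 animals

Round 1: Ashgrove=8 Cedarfen=20 Dunmere=22 Elkhorn=3 Greywater=5 Ironridge=5 → close Dunmere (overflow 17)
  22÷5 = 4 each, +1 to first 2
Round 2: Ashgrove=13 Cedarfen=25 Elkhorn=7 Greywater=9 Ironridge=9 → close Cedarfen (overflow 11)
  25÷4 = 6 each, +1 to first 1
Round 3: Ashgrove=20 Elkhorn=13 Greywater=15 Ironridge=15 → close Elkhorn (overflow 8)
  13÷3 = 4 each, +1 to first 1
Round 4: Ashgrove=25 Greywater=19 Ironridge=19 → close Ashgrove (overflow 11)
  25÷2 = 12 each, +1 to first 1
Round 5: Greywater=32 Ironridge=31 → close Greywater (overflow 17)
  32÷1 = 32 each, +1 to first 0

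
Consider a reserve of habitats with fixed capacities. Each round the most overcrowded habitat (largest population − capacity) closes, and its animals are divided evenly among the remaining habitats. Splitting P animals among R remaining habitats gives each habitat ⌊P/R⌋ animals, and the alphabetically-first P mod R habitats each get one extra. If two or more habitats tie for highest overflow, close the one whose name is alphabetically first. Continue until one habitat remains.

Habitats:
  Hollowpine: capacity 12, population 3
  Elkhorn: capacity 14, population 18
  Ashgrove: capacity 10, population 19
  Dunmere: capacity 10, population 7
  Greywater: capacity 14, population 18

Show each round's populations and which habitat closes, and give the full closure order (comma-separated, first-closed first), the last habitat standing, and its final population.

Round 1: Ashgrove=19 Dunmere=7 Elkhorn=18 Greywater=18 Hollowpine=3 → close Ashgrove (overflow 9)
  19÷4 = 4 each, +1 to first 3
Round 2: Dunmere=12 Elkhorn=23 Greywater=23 Hollowpine=7 → close Elkhorn (overflow 9)
  23÷3 = 7 each, +1 to first 2
Round 3: Dunmere=20 Greywater=31 Hollowpine=14 → close Greywater (overflow 17)
  31÷2 = 15 each, +1 to first 1
Round 4: Dunmere=36 Hollowpine=29 → close Dunmere (overflow 26)
  36÷1 = 36 each, +1 to first 0

Closure order: Ashgrove, Elkhorn, Greywater, Dunmere
Last habitat: Hollowpine with 65 animals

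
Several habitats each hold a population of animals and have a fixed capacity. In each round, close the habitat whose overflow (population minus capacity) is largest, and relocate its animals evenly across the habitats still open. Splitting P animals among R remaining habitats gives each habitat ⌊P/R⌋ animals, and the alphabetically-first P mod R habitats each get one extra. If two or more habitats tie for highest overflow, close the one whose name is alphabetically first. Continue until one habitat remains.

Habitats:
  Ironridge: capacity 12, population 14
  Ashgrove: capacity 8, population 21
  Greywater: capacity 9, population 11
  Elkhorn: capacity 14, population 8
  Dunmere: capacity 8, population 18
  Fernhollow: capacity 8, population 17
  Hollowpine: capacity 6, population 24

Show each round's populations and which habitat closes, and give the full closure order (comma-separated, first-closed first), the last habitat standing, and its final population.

Round 1: Ashgrove=21 Dunmere=18 Elkhorn=8 Fernhollow=17 Greywater=11 Hollowpine=24 Ironridge=14 → close Hollowpine (overflow 18)
  24÷6 = 4 each, +1 to first 0
Round 2: Ashgrove=25 Dunmere=22 Elkhorn=12 Fernhollow=21 Greywater=15 Ironridge=18 → close Ashgrove (overflow 17)
  25÷5 = 5 each, +1 to first 0
Round 3: Dunmere=27 Elkhorn=17 Fernhollow=26 Greywater=20 Ironridge=23 → close Dunmere (overflow 19)
  27÷4 = 6 each, +1 to first 3
Round 4: Elkhorn=24 Fernhollow=33 Greywater=27 Ironridge=29 → close Fernhollow (overflow 25)
  33÷3 = 11 each, +1 to first 0
Round 5: Elkhorn=35 Greywater=38 Ironridge=40 → close Greywater (overflow 29)
  38÷2 = 19 each, +1 to first 0
Round 6: Elkhorn=54 Ironridge=59 → close Ironridge (overflow 47)
  59÷1 = 59 each, +1 to first 0

Closure order: Hollowpine, Ashgrove, Dunmere, Fernhollow, Greywater, Ironridge
Last habitat: Elkhorn with 113 animals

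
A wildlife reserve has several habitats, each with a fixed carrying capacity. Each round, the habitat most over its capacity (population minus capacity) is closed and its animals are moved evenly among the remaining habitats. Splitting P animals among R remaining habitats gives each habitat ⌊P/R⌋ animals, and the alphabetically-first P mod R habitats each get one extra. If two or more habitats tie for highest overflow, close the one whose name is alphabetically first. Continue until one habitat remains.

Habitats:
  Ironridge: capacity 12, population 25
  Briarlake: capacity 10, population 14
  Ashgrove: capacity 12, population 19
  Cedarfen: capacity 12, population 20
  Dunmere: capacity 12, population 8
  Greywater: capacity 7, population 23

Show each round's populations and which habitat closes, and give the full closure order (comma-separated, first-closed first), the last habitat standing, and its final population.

Round 1: Ashgrove=19 Briarlake=14 Cedarfen=20 Dunmere=8 Greywater=23 Ironridge=25 → close Greywater (overflow 16)
  23÷5 = 4 each, +1 to first 3
Round 2: Ashgrove=24 Briarlake=19 Cedarfen=25 Dunmere=12 Ironridge=29 → close Ironridge (overflow 17)
  29÷4 = 7 each, +1 to first 1
Round 3: Ashgrove=32 Briarlake=26 Cedarfen=32 Dunmere=19 → close Ashgrove (overflow 20)
  32÷3 = 10 each, +1 to first 2
Round 4: Briarlake=37 Cedarfen=43 Dunmere=29 → close Cedarfen (overflow 31)
  43÷2 = 21 each, +1 to first 1
Round 5: Briarlake=59 Dunmere=50 → close Briarlake (overflow 49)
  59÷1 = 59 each, +1 to first 0

Closure order: Greywater, Ironridge, Ashgrove, Cedarfen, Briarlake
Last habitat: Dunmere with 109 animals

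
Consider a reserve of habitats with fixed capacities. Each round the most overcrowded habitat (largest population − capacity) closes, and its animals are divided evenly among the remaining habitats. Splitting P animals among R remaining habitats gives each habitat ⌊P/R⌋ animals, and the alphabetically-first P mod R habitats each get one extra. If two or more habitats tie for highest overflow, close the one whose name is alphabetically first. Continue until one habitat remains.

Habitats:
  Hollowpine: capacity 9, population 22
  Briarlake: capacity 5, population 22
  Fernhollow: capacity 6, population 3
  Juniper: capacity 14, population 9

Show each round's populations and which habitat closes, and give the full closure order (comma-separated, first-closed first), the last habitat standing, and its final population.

Round 1: Briarlake=22 Fernhollow=3 Hollowpine=22 Juniper=9 → close Briarlake (overflow 17)
  22÷3 = 7 each, +1 to first 1
Round 2: Fernhollow=11 Hollowpine=29 Juniper=16 → close Hollowpine (overflow 20)
  29÷2 = 14 each, +1 to first 1
Round 3: Fernhollow=26 Juniper=30 → close Fernhollow (overflow 20)
  26÷1 = 26 each, +1 to first 0

Closure order: Briarlake, Hollowpine, Fernhollow
Last habitat: Juniper with 56 animals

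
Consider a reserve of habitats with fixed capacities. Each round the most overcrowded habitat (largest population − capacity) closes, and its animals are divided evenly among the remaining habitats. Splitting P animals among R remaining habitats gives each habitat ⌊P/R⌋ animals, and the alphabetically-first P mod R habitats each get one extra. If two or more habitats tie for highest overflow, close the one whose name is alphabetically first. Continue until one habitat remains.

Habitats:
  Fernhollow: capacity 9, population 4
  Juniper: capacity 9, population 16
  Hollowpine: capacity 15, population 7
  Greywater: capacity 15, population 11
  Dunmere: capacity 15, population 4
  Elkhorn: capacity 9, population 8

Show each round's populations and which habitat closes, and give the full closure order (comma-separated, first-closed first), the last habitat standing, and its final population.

Round 1: Dunmere=4 Elkhorn=8 Fernhollow=4 Greywater=11 Hollowpine=7 Juniper=16 → close Juniper (overflow 7)
  16÷5 = 3 each, +1 to first 1
Round 2: Dunmere=8 Elkhorn=11 Fernhollow=7 Greywater=14 Hollowpine=10 → close Elkhorn (overflow 2)
  11÷4 = 2 each, +1 to first 3
Round 3: Dunmere=11 Fernhollow=10 Greywater=17 Hollowpine=12 → close Greywater (overflow 2)
  17÷3 = 5 each, +1 to first 2
Round 4: Dunmere=17 Fernhollow=16 Hollowpine=17 → close Fernhollow (overflow 7)
  16÷2 = 8 each, +1 to first 0
Round 5: Dunmere=25 Hollowpine=25 → close Dunmere (overflow 10)
  25÷1 = 25 each, +1 to first 0

Closure order: Juniper, Elkhorn, Greywater, Fernhollow, Dunmere
Last habitat: Hollowpine with 50 animals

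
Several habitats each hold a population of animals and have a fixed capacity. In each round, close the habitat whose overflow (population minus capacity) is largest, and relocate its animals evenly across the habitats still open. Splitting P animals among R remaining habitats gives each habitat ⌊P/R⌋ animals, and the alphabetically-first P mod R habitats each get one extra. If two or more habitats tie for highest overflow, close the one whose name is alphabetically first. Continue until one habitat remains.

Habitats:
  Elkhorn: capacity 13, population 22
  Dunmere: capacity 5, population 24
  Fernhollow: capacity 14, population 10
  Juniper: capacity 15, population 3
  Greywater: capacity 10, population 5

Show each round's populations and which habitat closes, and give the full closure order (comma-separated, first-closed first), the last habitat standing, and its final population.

Closure order: Dunmere, Elkhorn, Fernhollow, Greywater
Last habitat: Juniper with 64 animals

Round 1: Dunmere=24 Elkhorn=22 Fernhollow=10 Greywater=5 Juniper=3 → close Dunmere (overflow 19)
  24÷4 = 6 each, +1 to first 0
Round 2: Elkhorn=28 Fernhollow=16 Greywater=11 Juniper=9 → close Elkhorn (overflow 15)
  28÷3 = 9 each, +1 to first 1
Round 3: Fernhollow=26 Greywater=20 Juniper=18 → close Fernhollow (overflow 12)
  26÷2 = 13 each, +1 to first 0
Round 4: Greywater=33 Juniper=31 → close Greywater (overflow 23)
  33÷1 = 33 each, +1 to first 0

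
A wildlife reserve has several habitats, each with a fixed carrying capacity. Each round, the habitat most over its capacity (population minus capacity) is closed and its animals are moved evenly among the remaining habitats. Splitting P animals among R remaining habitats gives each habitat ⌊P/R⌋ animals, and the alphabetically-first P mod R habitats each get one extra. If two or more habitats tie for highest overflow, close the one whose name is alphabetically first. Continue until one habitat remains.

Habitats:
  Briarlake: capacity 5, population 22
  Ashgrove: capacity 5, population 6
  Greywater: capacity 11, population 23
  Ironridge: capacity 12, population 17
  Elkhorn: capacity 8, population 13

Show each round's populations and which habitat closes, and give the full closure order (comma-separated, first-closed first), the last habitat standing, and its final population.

Closure order: Briarlake, Greywater, Elkhorn, Ironridge
Last habitat: Ashgrove with 81 animals

Round 1: Ashgrove=6 Briarlake=22 Elkhorn=13 Greywater=23 Ironridge=17 → close Briarlake (overflow 17)
  22÷4 = 5 each, +1 to first 2
Round 2: Ashgrove=12 Elkhorn=19 Greywater=28 Ironridge=22 → close Greywater (overflow 17)
  28÷3 = 9 each, +1 to first 1
Round 3: Ashgrove=22 Elkhorn=28 Ironridge=31 → close Elkhorn (overflow 20)
  28÷2 = 14 each, +1 to first 0
Round 4: Ashgrove=36 Ironridge=45 → close Ironridge (overflow 33)
  45÷1 = 45 each, +1 to first 0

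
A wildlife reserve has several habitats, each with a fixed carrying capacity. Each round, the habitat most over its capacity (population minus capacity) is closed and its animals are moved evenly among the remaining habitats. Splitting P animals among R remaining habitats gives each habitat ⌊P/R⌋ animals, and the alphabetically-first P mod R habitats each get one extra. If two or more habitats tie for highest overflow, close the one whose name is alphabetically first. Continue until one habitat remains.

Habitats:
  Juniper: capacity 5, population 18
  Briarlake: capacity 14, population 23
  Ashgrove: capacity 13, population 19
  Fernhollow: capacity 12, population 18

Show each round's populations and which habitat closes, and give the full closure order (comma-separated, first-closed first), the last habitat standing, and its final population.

Round 1: Ashgrove=19 Briarlake=23 Fernhollow=18 Juniper=18 → close Juniper (overflow 13)
  18÷3 = 6 each, +1 to first 0
Round 2: Ashgrove=25 Briarlake=29 Fernhollow=24 → close Briarlake (overflow 15)
  29÷2 = 14 each, +1 to first 1
Round 3: Ashgrove=40 Fernhollow=38 → close Ashgrove (overflow 27)
  40÷1 = 40 each, +1 to first 0

Closure order: Juniper, Briarlake, Ashgrove
Last habitat: Fernhollow with 78 animals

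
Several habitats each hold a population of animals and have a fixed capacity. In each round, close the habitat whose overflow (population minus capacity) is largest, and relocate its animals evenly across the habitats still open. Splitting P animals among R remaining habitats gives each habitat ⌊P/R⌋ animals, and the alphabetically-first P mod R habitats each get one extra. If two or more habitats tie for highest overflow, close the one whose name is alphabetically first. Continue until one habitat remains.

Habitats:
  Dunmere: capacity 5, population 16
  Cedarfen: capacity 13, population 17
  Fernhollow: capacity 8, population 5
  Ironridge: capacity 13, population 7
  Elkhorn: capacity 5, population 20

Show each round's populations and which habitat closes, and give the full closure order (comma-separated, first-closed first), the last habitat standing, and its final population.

Round 1: Cedarfen=17 Dunmere=16 Elkhorn=20 Fernhollow=5 Ironridge=7 → close Elkhorn (overflow 15)
  20÷4 = 5 each, +1 to first 0
Round 2: Cedarfen=22 Dunmere=21 Fernhollow=10 Ironridge=12 → close Dunmere (overflow 16)
  21÷3 = 7 each, +1 to first 0
Round 3: Cedarfen=29 Fernhollow=17 Ironridge=19 → close Cedarfen (overflow 16)
  29÷2 = 14 each, +1 to first 1
Round 4: Fernhollow=32 Ironridge=33 → close Fernhollow (overflow 24)
  32÷1 = 32 each, +1 to first 0

Closure order: Elkhorn, Dunmere, Cedarfen, Fernhollow
Last habitat: Ironridge with 65 animals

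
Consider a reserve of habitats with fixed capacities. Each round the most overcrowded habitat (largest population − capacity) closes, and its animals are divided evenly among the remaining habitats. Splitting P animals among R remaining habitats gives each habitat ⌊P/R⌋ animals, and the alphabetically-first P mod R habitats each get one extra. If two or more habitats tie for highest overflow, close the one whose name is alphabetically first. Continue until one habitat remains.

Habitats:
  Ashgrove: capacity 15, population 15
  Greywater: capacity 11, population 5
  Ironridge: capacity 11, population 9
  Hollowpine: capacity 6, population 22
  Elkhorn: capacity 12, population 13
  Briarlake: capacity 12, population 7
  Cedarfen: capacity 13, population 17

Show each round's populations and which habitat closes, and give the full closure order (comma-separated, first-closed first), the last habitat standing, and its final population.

Closure order: Hollowpine, Cedarfen, Ashgrove, Elkhorn, Ironridge, Briarlake
Last habitat: Greywater with 88 animals

Round 1: Ashgrove=15 Briarlake=7 Cedarfen=17 Elkhorn=13 Greywater=5 Hollowpine=22 Ironridge=9 → close Hollowpine (overflow 16)
  22÷6 = 3 each, +1 to first 4
Round 2: Ashgrove=19 Briarlake=11 Cedarfen=21 Elkhorn=17 Greywater=8 Ironridge=12 → close Cedarfen (overflow 8)
  21÷5 = 4 each, +1 to first 1
Round 3: Ashgrove=24 Briarlake=15 Elkhorn=21 Greywater=12 Ironridge=16 → close Ashgrove (overflow 9)
  24÷4 = 6 each, +1 to first 0
Round 4: Briarlake=21 Elkhorn=27 Greywater=18 Ironridge=22 → close Elkhorn (overflow 15)
  27÷3 = 9 each, +1 to first 0
Round 5: Briarlake=30 Greywater=27 Ironridge=31 → close Ironridge (overflow 20)
  31÷2 = 15 each, +1 to first 1
Round 6: Briarlake=46 Greywater=42 → close Briarlake (overflow 34)
  46÷1 = 46 each, +1 to first 0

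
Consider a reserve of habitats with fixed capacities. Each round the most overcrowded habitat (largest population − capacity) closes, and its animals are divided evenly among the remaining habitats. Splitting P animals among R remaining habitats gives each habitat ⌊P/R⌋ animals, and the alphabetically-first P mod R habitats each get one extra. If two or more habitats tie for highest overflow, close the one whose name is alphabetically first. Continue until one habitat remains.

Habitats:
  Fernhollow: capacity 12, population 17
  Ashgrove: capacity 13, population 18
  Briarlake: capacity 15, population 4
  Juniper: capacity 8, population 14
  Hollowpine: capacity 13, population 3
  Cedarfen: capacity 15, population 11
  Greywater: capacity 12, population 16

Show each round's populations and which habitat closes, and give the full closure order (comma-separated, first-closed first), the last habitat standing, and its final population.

Round 1: Ashgrove=18 Briarlake=4 Cedarfen=11 Fernhollow=17 Greywater=16 Hollowpine=3 Juniper=14 → close Juniper (overflow 6)
  14÷6 = 2 each, +1 to first 2
Round 2: Ashgrove=21 Briarlake=7 Cedarfen=13 Fernhollow=19 Greywater=18 Hollowpine=5 → close Ashgrove (overflow 8)
  21÷5 = 4 each, +1 to first 1
Round 3: Briarlake=12 Cedarfen=17 Fernhollow=23 Greywater=22 Hollowpine=9 → close Fernhollow (overflow 11)
  23÷4 = 5 each, +1 to first 3
Round 4: Briarlake=18 Cedarfen=23 Greywater=28 Hollowpine=14 → close Greywater (overflow 16)
  28÷3 = 9 each, +1 to first 1
Round 5: Briarlake=28 Cedarfen=32 Hollowpine=23 → close Cedarfen (overflow 17)
  32÷2 = 16 each, +1 to first 0
Round 6: Briarlake=44 Hollowpine=39 → close Briarlake (overflow 29)
  44÷1 = 44 each, +1 to first 0

Closure order: Juniper, Ashgrove, Fernhollow, Greywater, Cedarfen, Briarlake
Last habitat: Hollowpine with 83 animals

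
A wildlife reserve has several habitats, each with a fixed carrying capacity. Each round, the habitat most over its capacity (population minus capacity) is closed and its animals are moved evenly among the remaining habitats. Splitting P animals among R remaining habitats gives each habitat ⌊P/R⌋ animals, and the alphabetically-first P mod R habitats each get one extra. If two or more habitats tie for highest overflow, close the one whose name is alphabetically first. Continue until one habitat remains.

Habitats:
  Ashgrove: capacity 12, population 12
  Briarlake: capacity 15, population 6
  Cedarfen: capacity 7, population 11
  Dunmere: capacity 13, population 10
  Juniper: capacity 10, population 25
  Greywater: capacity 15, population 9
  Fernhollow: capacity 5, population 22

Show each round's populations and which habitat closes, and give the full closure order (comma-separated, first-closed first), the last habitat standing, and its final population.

Round 1: Ashgrove=12 Briarlake=6 Cedarfen=11 Dunmere=10 Fernhollow=22 Greywater=9 Juniper=25 → close Fernhollow (overflow 17)
  22÷6 = 3 each, +1 to first 4
Round 2: Ashgrove=16 Briarlake=10 Cedarfen=15 Dunmere=14 Greywater=12 Juniper=28 → close Juniper (overflow 18)
  28÷5 = 5 each, +1 to first 3
Round 3: Ashgrove=22 Briarlake=16 Cedarfen=21 Dunmere=19 Greywater=17 → close Cedarfen (overflow 14)
  21÷4 = 5 each, +1 to first 1
Round 4: Ashgrove=28 Briarlake=21 Dunmere=24 Greywater=22 → close Ashgrove (overflow 16)
  28÷3 = 9 each, +1 to first 1
Round 5: Briarlake=31 Dunmere=33 Greywater=31 → close Dunmere (overflow 20)
  33÷2 = 16 each, +1 to first 1
Round 6: Briarlake=48 Greywater=47 → close Briarlake (overflow 33)
  48÷1 = 48 each, +1 to first 0

Closure order: Fernhollow, Juniper, Cedarfen, Ashgrove, Dunmere, Briarlake
Last habitat: Greywater with 95 animals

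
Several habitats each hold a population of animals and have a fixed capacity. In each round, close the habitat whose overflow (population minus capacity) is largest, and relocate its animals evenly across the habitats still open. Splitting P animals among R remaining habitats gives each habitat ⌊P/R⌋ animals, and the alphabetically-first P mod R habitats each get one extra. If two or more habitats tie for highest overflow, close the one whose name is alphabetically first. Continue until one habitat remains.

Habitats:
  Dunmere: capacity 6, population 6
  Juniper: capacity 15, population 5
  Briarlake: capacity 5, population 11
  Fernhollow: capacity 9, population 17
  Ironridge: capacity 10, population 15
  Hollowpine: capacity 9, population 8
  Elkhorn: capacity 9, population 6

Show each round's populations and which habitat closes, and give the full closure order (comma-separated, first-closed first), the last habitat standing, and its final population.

Round 1: Briarlake=11 Dunmere=6 Elkhorn=6 Fernhollow=17 Hollowpine=8 Ironridge=15 Juniper=5 → close Fernhollow (overflow 8)
  17÷6 = 2 each, +1 to first 5
Round 2: Briarlake=14 Dunmere=9 Elkhorn=9 Hollowpine=11 Ironridge=18 Juniper=7 → close Briarlake (overflow 9)
  14÷5 = 2 each, +1 to first 4
Round 3: Dunmere=12 Elkhorn=12 Hollowpine=14 Ironridge=21 Juniper=9 → close Ironridge (overflow 11)
  21÷4 = 5 each, +1 to first 1
Round 4: Dunmere=18 Elkhorn=17 Hollowpine=19 Juniper=14 → close Dunmere (overflow 12)
  18÷3 = 6 each, +1 to first 0
Round 5: Elkhorn=23 Hollowpine=25 Juniper=20 → close Hollowpine (overflow 16)
  25÷2 = 12 each, +1 to first 1
Round 6: Elkhorn=36 Juniper=32 → close Elkhorn (overflow 27)
  36÷1 = 36 each, +1 to first 0

Closure order: Fernhollow, Briarlake, Ironridge, Dunmere, Hollowpine, Elkhorn
Last habitat: Juniper with 68 animals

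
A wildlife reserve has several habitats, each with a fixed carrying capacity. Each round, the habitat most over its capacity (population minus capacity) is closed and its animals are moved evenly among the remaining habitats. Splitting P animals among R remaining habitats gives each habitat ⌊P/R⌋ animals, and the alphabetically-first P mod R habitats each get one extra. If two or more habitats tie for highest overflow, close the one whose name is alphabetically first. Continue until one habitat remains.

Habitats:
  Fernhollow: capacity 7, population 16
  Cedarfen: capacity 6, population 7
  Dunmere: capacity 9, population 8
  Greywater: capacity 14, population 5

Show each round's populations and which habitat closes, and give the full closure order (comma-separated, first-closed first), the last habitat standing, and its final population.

Closure order: Fernhollow, Cedarfen, Dunmere
Last habitat: Greywater with 36 animals

Round 1: Cedarfen=7 Dunmere=8 Fernhollow=16 Greywater=5 → close Fernhollow (overflow 9)
  16÷3 = 5 each, +1 to first 1
Round 2: Cedarfen=13 Dunmere=13 Greywater=10 → close Cedarfen (overflow 7)
  13÷2 = 6 each, +1 to first 1
Round 3: Dunmere=20 Greywater=16 → close Dunmere (overflow 11)
  20÷1 = 20 each, +1 to first 0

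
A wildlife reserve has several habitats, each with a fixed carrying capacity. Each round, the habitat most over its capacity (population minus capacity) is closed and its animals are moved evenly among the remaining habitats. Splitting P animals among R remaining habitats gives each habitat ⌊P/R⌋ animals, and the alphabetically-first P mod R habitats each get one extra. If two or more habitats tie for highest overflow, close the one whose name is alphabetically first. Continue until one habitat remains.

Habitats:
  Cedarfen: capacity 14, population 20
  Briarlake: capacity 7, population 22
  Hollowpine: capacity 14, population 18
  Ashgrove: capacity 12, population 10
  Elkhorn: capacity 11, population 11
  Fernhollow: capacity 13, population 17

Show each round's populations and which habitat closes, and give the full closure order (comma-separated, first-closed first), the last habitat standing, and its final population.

Round 1: Ashgrove=10 Briarlake=22 Cedarfen=20 Elkhorn=11 Fernhollow=17 Hollowpine=18 → close Briarlake (overflow 15)
  22÷5 = 4 each, +1 to first 2
Round 2: Ashgrove=15 Cedarfen=25 Elkhorn=15 Fernhollow=21 Hollowpine=22 → close Cedarfen (overflow 11)
  25÷4 = 6 each, +1 to first 1
Round 3: Ashgrove=22 Elkhorn=21 Fernhollow=27 Hollowpine=28 → close Fernhollow (overflow 14)
  27÷3 = 9 each, +1 to first 0
Round 4: Ashgrove=31 Elkhorn=30 Hollowpine=37 → close Hollowpine (overflow 23)
  37÷2 = 18 each, +1 to first 1
Round 5: Ashgrove=50 Elkhorn=48 → close Ashgrove (overflow 38)
  50÷1 = 50 each, +1 to first 0

Closure order: Briarlake, Cedarfen, Fernhollow, Hollowpine, Ashgrove
Last habitat: Elkhorn with 98 animals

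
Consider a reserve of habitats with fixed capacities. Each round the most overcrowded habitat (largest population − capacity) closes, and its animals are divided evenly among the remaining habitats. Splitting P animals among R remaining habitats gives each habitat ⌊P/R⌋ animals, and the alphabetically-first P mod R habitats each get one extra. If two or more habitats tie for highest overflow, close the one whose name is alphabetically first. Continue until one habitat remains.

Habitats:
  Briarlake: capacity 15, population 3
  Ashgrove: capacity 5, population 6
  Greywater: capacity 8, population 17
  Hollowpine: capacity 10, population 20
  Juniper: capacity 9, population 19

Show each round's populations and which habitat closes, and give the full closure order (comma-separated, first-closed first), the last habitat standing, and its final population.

Closure order: Hollowpine, Juniper, Greywater, Ashgrove
Last habitat: Briarlake with 65 animals

Round 1: Ashgrove=6 Briarlake=3 Greywater=17 Hollowpine=20 Juniper=19 → close Hollowpine (overflow 10)
  20÷4 = 5 each, +1 to first 0
Round 2: Ashgrove=11 Briarlake=8 Greywater=22 Juniper=24 → close Juniper (overflow 15)
  24÷3 = 8 each, +1 to first 0
Round 3: Ashgrove=19 Briarlake=16 Greywater=30 → close Greywater (overflow 22)
  30÷2 = 15 each, +1 to first 0
Round 4: Ashgrove=34 Briarlake=31 → close Ashgrove (overflow 29)
  34÷1 = 34 each, +1 to first 0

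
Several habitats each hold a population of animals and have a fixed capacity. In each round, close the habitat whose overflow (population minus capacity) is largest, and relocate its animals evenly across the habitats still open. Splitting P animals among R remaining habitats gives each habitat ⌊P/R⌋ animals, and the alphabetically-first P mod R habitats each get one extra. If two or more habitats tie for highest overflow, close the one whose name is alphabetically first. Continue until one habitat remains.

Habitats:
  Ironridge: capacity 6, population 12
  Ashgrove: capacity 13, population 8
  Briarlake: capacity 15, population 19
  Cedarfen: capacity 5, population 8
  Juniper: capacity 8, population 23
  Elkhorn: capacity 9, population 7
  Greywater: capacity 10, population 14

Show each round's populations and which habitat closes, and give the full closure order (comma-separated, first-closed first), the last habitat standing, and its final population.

Closure order: Juniper, Ironridge, Briarlake, Cedarfen, Greywater, Elkhorn
Last habitat: Ashgrove with 91 animals

Round 1: Ashgrove=8 Briarlake=19 Cedarfen=8 Elkhorn=7 Greywater=14 Ironridge=12 Juniper=23 → close Juniper (overflow 15)
  23÷6 = 3 each, +1 to first 5
Round 2: Ashgrove=12 Briarlake=23 Cedarfen=12 Elkhorn=11 Greywater=18 Ironridge=15 → close Ironridge (overflow 9)
  15÷5 = 3 each, +1 to first 0
Round 3: Ashgrove=15 Briarlake=26 Cedarfen=15 Elkhorn=14 Greywater=21 → close Briarlake (overflow 11)
  26÷4 = 6 each, +1 to first 2
Round 4: Ashgrove=22 Cedarfen=22 Elkhorn=20 Greywater=27 → close Cedarfen (overflow 17)
  22÷3 = 7 each, +1 to first 1
Round 5: Ashgrove=30 Elkhorn=27 Greywater=34 → close Greywater (overflow 24)
  34÷2 = 17 each, +1 to first 0
Round 6: Ashgrove=47 Elkhorn=44 → close Elkhorn (overflow 35)
  44÷1 = 44 each, +1 to first 0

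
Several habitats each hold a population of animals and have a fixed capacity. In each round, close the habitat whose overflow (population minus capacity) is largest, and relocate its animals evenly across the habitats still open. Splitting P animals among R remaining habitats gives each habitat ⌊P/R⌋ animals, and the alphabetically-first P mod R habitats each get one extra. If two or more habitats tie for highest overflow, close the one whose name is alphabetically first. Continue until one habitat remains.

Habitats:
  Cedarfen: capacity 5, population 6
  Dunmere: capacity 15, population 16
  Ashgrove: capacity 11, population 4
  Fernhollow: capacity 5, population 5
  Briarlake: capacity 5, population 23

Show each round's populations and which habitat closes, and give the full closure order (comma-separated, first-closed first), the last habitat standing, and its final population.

Closure order: Briarlake, Cedarfen, Dunmere, Fernhollow
Last habitat: Ashgrove with 54 animals

Round 1: Ashgrove=4 Briarlake=23 Cedarfen=6 Dunmere=16 Fernhollow=5 → close Briarlake (overflow 18)
  23÷4 = 5 each, +1 to first 3
Round 2: Ashgrove=10 Cedarfen=12 Dunmere=22 Fernhollow=10 → close Cedarfen (overflow 7)
  12÷3 = 4 each, +1 to first 0
Round 3: Ashgrove=14 Dunmere=26 Fernhollow=14 → close Dunmere (overflow 11)
  26÷2 = 13 each, +1 to first 0
Round 4: Ashgrove=27 Fernhollow=27 → close Fernhollow (overflow 22)
  27÷1 = 27 each, +1 to first 0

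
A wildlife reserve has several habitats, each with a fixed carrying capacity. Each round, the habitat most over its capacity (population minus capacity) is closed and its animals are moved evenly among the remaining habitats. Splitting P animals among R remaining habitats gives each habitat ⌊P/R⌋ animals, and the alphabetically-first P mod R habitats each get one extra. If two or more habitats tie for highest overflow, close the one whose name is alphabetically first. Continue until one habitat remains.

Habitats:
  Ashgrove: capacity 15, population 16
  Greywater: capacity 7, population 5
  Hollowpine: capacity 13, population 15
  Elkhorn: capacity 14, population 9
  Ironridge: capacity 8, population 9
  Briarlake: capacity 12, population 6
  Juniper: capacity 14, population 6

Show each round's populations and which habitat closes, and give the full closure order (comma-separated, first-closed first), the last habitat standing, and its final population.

Round 1: Ashgrove=16 Briarlake=6 Elkhorn=9 Greywater=5 Hollowpine=15 Ironridge=9 Juniper=6 → close Hollowpine (overflow 2)
  15÷6 = 2 each, +1 to first 3
Round 2: Ashgrove=19 Briarlake=9 Elkhorn=12 Greywater=7 Ironridge=11 Juniper=8 → close Ashgrove (overflow 4)
  19÷5 = 3 each, +1 to first 4
Round 3: Briarlake=13 Elkhorn=16 Greywater=11 Ironridge=15 Juniper=11 → close Ironridge (overflow 7)
  15÷4 = 3 each, +1 to first 3
Round 4: Briarlake=17 Elkhorn=20 Greywater=15 Juniper=14 → close Greywater (overflow 8)
  15÷3 = 5 each, +1 to first 0
Round 5: Briarlake=22 Elkhorn=25 Juniper=19 → close Elkhorn (overflow 11)
  25÷2 = 12 each, +1 to first 1
Round 6: Briarlake=35 Juniper=31 → close Briarlake (overflow 23)
  35÷1 = 35 each, +1 to first 0

Closure order: Hollowpine, Ashgrove, Ironridge, Greywater, Elkhorn, Briarlake
Last habitat: Juniper with 66 animals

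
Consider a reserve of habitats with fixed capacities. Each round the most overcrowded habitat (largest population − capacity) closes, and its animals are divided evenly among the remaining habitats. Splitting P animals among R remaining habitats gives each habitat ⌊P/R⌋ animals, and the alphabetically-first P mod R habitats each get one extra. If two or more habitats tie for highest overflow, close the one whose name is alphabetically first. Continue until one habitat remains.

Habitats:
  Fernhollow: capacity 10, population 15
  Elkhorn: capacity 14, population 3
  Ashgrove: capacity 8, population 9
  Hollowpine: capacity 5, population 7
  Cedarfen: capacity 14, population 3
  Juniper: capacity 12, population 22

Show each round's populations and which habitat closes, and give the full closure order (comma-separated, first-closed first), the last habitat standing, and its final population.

Round 1: Ashgrove=9 Cedarfen=3 Elkhorn=3 Fernhollow=15 Hollowpine=7 Juniper=22 → close Juniper (overflow 10)
  22÷5 = 4 each, +1 to first 2
Round 2: Ashgrove=14 Cedarfen=8 Elkhorn=7 Fernhollow=19 Hollowpine=11 → close Fernhollow (overflow 9)
  19÷4 = 4 each, +1 to first 3
Round 3: Ashgrove=19 Cedarfen=13 Elkhorn=12 Hollowpine=15 → close Ashgrove (overflow 11)
  19÷3 = 6 each, +1 to first 1
Round 4: Cedarfen=20 Elkhorn=18 Hollowpine=21 → close Hollowpine (overflow 16)
  21÷2 = 10 each, +1 to first 1
Round 5: Cedarfen=31 Elkhorn=28 → close Cedarfen (overflow 17)
  31÷1 = 31 each, +1 to first 0

Closure order: Juniper, Fernhollow, Ashgrove, Hollowpine, Cedarfen
Last habitat: Elkhorn with 59 animals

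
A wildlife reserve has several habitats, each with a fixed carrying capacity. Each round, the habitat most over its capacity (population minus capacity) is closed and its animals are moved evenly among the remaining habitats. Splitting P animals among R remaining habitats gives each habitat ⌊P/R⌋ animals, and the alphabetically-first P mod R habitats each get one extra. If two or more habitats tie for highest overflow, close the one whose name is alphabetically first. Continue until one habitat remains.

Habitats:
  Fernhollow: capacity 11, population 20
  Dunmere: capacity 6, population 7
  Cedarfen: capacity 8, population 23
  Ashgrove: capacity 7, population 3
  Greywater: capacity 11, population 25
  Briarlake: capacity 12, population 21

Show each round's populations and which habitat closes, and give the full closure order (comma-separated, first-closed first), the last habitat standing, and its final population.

Closure order: Cedarfen, Greywater, Briarlake, Fernhollow, Dunmere
Last habitat: Ashgrove with 99 animals

Round 1: Ashgrove=3 Briarlake=21 Cedarfen=23 Dunmere=7 Fernhollow=20 Greywater=25 → close Cedarfen (overflow 15)
  23÷5 = 4 each, +1 to first 3
Round 2: Ashgrove=8 Briarlake=26 Dunmere=12 Fernhollow=24 Greywater=29 → close Greywater (overflow 18)
  29÷4 = 7 each, +1 to first 1
Round 3: Ashgrove=16 Briarlake=33 Dunmere=19 Fernhollow=31 → close Briarlake (overflow 21)
  33÷3 = 11 each, +1 to first 0
Round 4: Ashgrove=27 Dunmere=30 Fernhollow=42 → close Fernhollow (overflow 31)
  42÷2 = 21 each, +1 to first 0
Round 5: Ashgrove=48 Dunmere=51 → close Dunmere (overflow 45)
  51÷1 = 51 each, +1 to first 0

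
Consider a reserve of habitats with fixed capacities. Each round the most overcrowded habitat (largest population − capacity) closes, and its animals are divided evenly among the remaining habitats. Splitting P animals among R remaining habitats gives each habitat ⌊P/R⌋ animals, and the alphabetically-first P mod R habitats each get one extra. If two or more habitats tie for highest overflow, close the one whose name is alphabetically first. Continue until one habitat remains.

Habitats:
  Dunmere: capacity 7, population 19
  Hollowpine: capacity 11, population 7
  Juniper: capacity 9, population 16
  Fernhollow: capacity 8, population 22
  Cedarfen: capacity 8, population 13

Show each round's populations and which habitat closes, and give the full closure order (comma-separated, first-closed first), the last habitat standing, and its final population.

Round 1: Cedarfen=13 Dunmere=19 Fernhollow=22 Hollowpine=7 Juniper=16 → close Fernhollow (overflow 14)
  22÷4 = 5 each, +1 to first 2
Round 2: Cedarfen=19 Dunmere=25 Hollowpine=12 Juniper=21 → close Dunmere (overflow 18)
  25÷3 = 8 each, +1 to first 1
Round 3: Cedarfen=28 Hollowpine=20 Juniper=29 → close Cedarfen (overflow 20)
  28÷2 = 14 each, +1 to first 0
Round 4: Hollowpine=34 Juniper=43 → close Juniper (overflow 34)
  43÷1 = 43 each, +1 to first 0

Closure order: Fernhollow, Dunmere, Cedarfen, Juniper
Last habitat: Hollowpine with 77 animals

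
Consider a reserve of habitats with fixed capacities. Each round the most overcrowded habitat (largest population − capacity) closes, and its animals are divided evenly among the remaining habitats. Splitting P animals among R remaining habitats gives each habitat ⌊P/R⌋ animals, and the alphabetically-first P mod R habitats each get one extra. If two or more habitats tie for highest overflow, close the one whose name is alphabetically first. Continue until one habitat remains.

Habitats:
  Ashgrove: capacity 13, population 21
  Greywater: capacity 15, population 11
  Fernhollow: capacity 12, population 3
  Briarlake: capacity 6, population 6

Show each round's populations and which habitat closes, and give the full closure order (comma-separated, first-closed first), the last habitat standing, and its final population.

Closure order: Ashgrove, Briarlake, Greywater
Last habitat: Fernhollow with 41 animals

Round 1: Ashgrove=21 Briarlake=6 Fernhollow=3 Greywater=11 → close Ashgrove (overflow 8)
  21÷3 = 7 each, +1 to first 0
Round 2: Briarlake=13 Fernhollow=10 Greywater=18 → close Briarlake (overflow 7)
  13÷2 = 6 each, +1 to first 1
Round 3: Fernhollow=17 Greywater=24 → close Greywater (overflow 9)
  24÷1 = 24 each, +1 to first 0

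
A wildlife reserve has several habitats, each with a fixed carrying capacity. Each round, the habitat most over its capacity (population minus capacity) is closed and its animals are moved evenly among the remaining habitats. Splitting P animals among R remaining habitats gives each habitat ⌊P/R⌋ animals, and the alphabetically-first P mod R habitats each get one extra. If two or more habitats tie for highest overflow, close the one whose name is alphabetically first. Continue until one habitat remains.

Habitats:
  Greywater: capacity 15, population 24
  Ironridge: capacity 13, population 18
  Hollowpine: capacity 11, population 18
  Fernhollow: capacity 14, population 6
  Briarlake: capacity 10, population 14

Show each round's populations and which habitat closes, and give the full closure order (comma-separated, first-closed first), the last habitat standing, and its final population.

Closure order: Greywater, Hollowpine, Ironridge, Briarlake
Last habitat: Fernhollow with 80 animals

Round 1: Briarlake=14 Fernhollow=6 Greywater=24 Hollowpine=18 Ironridge=18 → close Greywater (overflow 9)
  24÷4 = 6 each, +1 to first 0
Round 2: Briarlake=20 Fernhollow=12 Hollowpine=24 Ironridge=24 → close Hollowpine (overflow 13)
  24÷3 = 8 each, +1 to first 0
Round 3: Briarlake=28 Fernhollow=20 Ironridge=32 → close Ironridge (overflow 19)
  32÷2 = 16 each, +1 to first 0
Round 4: Briarlake=44 Fernhollow=36 → close Briarlake (overflow 34)
  44÷1 = 44 each, +1 to first 0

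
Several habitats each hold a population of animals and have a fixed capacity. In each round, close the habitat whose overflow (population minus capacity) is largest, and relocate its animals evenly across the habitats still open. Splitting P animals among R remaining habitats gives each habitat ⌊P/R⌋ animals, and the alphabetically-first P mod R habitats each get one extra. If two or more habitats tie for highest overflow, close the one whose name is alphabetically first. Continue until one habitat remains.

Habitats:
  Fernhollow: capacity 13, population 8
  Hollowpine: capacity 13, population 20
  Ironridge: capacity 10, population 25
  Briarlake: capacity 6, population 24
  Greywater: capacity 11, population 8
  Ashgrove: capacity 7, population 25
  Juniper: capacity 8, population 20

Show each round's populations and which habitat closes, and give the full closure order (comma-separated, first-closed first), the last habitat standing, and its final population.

Round 1: Ashgrove=25 Briarlake=24 Fernhollow=8 Greywater=8 Hollowpine=20 Ironridge=25 Juniper=20 → close Ashgrove (overflow 18)
  25÷6 = 4 each, +1 to first 1
Round 2: Briarlake=29 Fernhollow=12 Greywater=12 Hollowpine=24 Ironridge=29 Juniper=24 → close Briarlake (overflow 23)
  29÷5 = 5 each, +1 to first 4
Round 3: Fernhollow=18 Greywater=18 Hollowpine=30 Ironridge=35 Juniper=29 → close Ironridge (overflow 25)
  35÷4 = 8 each, +1 to first 3
Round 4: Fernhollow=27 Greywater=27 Hollowpine=39 Juniper=37 → close Juniper (overflow 29)
  37÷3 = 12 each, +1 to first 1
Round 5: Fernhollow=40 Greywater=39 Hollowpine=51 → close Hollowpine (overflow 38)
  51÷2 = 25 each, +1 to first 1
Round 6: Fernhollow=66 Greywater=64 → close Fernhollow (overflow 53)
  66÷1 = 66 each, +1 to first 0

Closure order: Ashgrove, Briarlake, Ironridge, Juniper, Hollowpine, Fernhollow
Last habitat: Greywater with 130 animals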